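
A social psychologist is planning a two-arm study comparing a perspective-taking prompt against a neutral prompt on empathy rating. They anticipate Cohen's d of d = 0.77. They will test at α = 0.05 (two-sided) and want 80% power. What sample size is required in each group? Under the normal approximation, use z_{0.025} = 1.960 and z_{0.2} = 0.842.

n = 27 per group

For two independent groups with equal n: n = 2·((z_{α/2} + z_β) / d)².
z_{α/2} + z_β = 1.960 + 0.842 = 2.802.
n = 2 × (2.802 / 0.77)² = 2 × 3.639² = 2 × 13.24 = 26.5.
Round up to the next whole participant.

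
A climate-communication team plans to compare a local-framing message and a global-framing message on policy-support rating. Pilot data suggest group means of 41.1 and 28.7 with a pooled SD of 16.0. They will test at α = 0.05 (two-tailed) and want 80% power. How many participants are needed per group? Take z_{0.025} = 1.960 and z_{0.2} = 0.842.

Cohen's d = |M₁ − M₂| / SD_pooled = |41.1 − 28.7| / 16.0 = 12.4 / 16.0 = 0.775.
For two independent groups with equal n: n = 2·((z_{α/2} + z_β) / d)².
z_{α/2} + z_β = 1.960 + 0.842 = 2.802.
n = 2 × (2.802 / 0.775)² = 2 × 3.615² = 2 × 13.07 = 26.1.
Round up to the next whole participant.

n = 27 per group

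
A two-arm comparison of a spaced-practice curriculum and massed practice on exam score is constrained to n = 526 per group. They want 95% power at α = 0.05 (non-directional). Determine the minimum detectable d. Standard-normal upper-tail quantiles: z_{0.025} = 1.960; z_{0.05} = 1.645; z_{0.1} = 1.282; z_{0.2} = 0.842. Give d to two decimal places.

For two independent groups of n = 526 each: d_min = (z_{α/2} + z_β)·√(2/n).
z-sum = 1.960 + 1.645 = 3.605.
d_min = 3.605 × √(2/526) = 3.605 × 0.0617 = 0.222.

d_min ≈ 0.22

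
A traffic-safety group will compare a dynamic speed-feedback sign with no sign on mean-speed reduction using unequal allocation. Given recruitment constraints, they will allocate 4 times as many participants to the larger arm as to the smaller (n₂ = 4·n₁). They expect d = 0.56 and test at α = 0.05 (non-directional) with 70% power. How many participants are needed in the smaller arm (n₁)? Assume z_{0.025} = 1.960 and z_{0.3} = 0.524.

n₁ = 25

With allocation ratio k = n₂/n₁ = 4, Var(x̄₁−x̄₂) = σ²(1/n₁ + 1/(k·n₁)) = σ²·(k+1)/(k·n₁).
So n₁ = (1 + 1/k)·((z_{α/2} + z_β)/d)² = 1.250 × (2.484/0.56)².
n₁ = 1.250 × 19.68 = 24.6.
Round up: n₁ = 25, giving n₂ = 4 × 25 = 100.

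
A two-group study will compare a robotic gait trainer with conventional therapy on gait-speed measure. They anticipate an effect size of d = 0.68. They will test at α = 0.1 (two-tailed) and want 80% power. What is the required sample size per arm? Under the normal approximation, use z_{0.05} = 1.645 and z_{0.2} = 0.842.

For two independent groups with equal n: n = 2·((z_{α/2} + z_β) / d)².
z_{α/2} + z_β = 1.645 + 0.842 = 2.487.
n = 2 × (2.487 / 0.68)² = 2 × 3.657² = 2 × 13.38 = 26.8.
Round up to the next whole participant.

n = 27 per group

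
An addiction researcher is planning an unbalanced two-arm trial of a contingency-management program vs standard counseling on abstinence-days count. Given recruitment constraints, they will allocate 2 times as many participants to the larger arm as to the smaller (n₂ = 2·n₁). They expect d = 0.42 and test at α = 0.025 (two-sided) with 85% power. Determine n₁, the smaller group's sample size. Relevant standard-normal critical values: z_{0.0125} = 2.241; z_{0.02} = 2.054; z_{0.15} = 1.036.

n₁ = 92

With allocation ratio k = n₂/n₁ = 2, Var(x̄₁−x̄₂) = σ²(1/n₁ + 1/(k·n₁)) = σ²·(k+1)/(k·n₁).
So n₁ = (1 + 1/k)·((z_{α/2} + z_β)/d)² = 1.500 × (3.277/0.42)².
n₁ = 1.500 × 60.88 = 91.3.
Round up: n₁ = 92, giving n₂ = 2 × 92 = 184.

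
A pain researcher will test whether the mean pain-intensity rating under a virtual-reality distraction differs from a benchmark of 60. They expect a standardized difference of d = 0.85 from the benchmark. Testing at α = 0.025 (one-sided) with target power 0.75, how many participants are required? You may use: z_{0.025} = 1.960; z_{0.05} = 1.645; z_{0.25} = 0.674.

For a one-sample test: n = ((z_{α} + z_β) / d)².
z_{α} + z_β = 1.960 + 0.674 = 2.634.
n = (2.634 / 0.85)² = 3.099² = 9.60.
Round up.

n = 10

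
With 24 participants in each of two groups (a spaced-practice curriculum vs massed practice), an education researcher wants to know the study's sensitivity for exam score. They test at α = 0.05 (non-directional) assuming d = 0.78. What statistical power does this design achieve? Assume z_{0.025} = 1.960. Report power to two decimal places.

For two equal groups, power = Φ(d·√(n/2) − z_{α/2}).
d·√(n/2) = 0.78 × √(24/2) = 0.78 × 3.464 = 2.702.
z_β = 2.702 − 1.960 = 0.742.
Power = Φ(0.742) = 0.771.

power ≈ 0.77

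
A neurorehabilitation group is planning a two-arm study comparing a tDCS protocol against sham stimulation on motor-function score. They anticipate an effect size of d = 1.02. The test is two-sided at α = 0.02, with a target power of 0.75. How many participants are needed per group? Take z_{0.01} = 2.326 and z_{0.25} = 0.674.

For two independent groups with equal n: n = 2·((z_{α/2} + z_β) / d)².
z_{α/2} + z_β = 2.326 + 0.674 = 3.000.
n = 2 × (3.000 / 1.02)² = 2 × 2.941² = 2 × 8.65 = 17.3.
Round up to the next whole participant.

n = 18 per group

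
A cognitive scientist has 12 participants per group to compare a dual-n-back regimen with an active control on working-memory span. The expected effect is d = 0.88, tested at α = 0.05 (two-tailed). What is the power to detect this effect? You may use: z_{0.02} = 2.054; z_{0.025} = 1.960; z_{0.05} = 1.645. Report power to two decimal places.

power ≈ 0.58

For two equal groups, power = Φ(d·√(n/2) − z_{α/2}).
d·√(n/2) = 0.88 × √(12/2) = 0.88 × 2.449 = 2.156.
z_β = 2.156 − 1.960 = 0.196.
Power = Φ(0.196) = 0.578.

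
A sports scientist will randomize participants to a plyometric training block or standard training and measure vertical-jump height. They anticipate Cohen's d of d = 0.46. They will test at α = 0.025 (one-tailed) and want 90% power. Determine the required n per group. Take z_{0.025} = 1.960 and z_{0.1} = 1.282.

n = 100 per group

For two independent groups with equal n: n = 2·((z_{α} + z_β) / d)².
z_{α} + z_β = 1.960 + 1.282 = 3.242.
n = 2 × (3.242 / 0.46)² = 2 × 7.048² = 2 × 49.67 = 99.3.
Round up to the next whole participant.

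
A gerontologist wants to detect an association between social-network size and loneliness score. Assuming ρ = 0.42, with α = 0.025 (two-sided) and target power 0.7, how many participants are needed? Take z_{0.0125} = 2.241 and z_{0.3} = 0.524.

Fisher's z: C = ½·ln((1+r)/(1−r)) = ½·ln(2.4483) = 0.4477.
n = ((z_{α/2} + z_β)/C)² + 3.
(2.241 + 0.524) / 0.4477 = 2.765 / 0.4477 = 6.176.
n = 6.176² + 3 = 38.14 + 3 = 41.1.
Round up.

n = 42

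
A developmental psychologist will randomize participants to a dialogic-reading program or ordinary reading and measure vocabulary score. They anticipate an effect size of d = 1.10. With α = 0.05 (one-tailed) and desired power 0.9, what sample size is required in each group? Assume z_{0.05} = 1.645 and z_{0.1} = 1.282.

n = 15 per group

For two independent groups with equal n: n = 2·((z_{α} + z_β) / d)².
z_{α} + z_β = 1.645 + 1.282 = 2.927.
n = 2 × (2.927 / 1.10)² = 2 × 2.661² = 2 × 7.08 = 14.2.
Round up to the next whole participant.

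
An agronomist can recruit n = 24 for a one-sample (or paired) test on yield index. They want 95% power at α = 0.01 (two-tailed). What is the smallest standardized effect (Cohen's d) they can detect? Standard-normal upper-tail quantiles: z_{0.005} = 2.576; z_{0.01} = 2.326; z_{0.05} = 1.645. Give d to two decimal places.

For a single sample (or paired design) of n = 24: d_min = (z_{α/2} + z_β)/√n.
z-sum = 2.576 + 1.645 = 4.221.
d_min = 4.221 / √24 = 4.221 / 4.899 = 0.862.

d_min ≈ 0.86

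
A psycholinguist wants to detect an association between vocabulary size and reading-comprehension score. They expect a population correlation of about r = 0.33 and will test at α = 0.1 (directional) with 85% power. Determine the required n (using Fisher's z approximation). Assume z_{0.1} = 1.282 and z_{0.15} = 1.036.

n = 49

Fisher's z: C = ½·ln((1+r)/(1−r)) = ½·ln(1.9851) = 0.3428.
n = ((z_{α} + z_β)/C)² + 3.
(1.282 + 1.036) / 0.3428 = 2.318 / 0.3428 = 6.762.
n = 6.762² + 3 = 45.72 + 3 = 48.7.
Round up.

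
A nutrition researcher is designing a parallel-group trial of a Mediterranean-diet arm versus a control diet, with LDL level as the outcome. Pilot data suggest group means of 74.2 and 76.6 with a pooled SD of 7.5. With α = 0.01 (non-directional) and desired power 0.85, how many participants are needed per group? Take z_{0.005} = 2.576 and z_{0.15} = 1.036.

n = 255 per group

Cohen's d = |M₁ − M₂| / SD_pooled = |74.2 − 76.6| / 7.5 = 2.4 / 7.5 = 0.320.
For two independent groups with equal n: n = 2·((z_{α/2} + z_β) / d)².
z_{α/2} + z_β = 2.576 + 1.036 = 3.612.
n = 2 × (3.612 / 0.320)² = 2 × 11.287² = 2 × 127.41 = 254.8.
Round up to the next whole participant.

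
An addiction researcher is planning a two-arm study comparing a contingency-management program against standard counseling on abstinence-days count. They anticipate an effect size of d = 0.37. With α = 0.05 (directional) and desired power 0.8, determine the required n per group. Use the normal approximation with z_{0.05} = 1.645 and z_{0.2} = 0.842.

For two independent groups with equal n: n = 2·((z_{α} + z_β) / d)².
z_{α} + z_β = 1.645 + 0.842 = 2.487.
n = 2 × (2.487 / 0.37)² = 2 × 6.722² = 2 × 45.18 = 90.4.
Round up to the next whole participant.

n = 91 per group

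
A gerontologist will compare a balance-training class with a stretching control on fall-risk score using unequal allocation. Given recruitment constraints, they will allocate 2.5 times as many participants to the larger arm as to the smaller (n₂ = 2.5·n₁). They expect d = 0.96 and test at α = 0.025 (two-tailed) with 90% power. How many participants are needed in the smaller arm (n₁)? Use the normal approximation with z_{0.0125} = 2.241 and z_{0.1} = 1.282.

n₁ = 19

With allocation ratio k = n₂/n₁ = 2.5, Var(x̄₁−x̄₂) = σ²(1/n₁ + 1/(k·n₁)) = σ²·(k+1)/(k·n₁).
So n₁ = (1 + 1/k)·((z_{α/2} + z_β)/d)² = 1.400 × (3.523/0.96)².
n₁ = 1.400 × 13.47 = 18.9.
Round up: n₁ = 19, giving n₂ = ⌈2.5 × 19⌉ = ⌈47.5⌉ = 48.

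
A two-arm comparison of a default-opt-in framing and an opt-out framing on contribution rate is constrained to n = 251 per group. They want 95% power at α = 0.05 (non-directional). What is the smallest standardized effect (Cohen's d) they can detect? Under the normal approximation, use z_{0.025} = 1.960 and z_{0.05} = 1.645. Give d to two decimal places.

For two independent groups of n = 251 each: d_min = (z_{α/2} + z_β)·√(2/n).
z-sum = 1.960 + 1.645 = 3.605.
d_min = 3.605 × √(2/251) = 3.605 × 0.0893 = 0.322.

d_min ≈ 0.32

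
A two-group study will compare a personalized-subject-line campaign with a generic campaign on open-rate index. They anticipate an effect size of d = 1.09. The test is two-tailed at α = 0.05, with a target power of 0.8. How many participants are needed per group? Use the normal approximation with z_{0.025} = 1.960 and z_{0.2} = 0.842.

n = 14 per group

For two independent groups with equal n: n = 2·((z_{α/2} + z_β) / d)².
z_{α/2} + z_β = 1.960 + 0.842 = 2.802.
n = 2 × (2.802 / 1.09)² = 2 × 2.571² = 2 × 6.61 = 13.2.
Round up to the next whole participant.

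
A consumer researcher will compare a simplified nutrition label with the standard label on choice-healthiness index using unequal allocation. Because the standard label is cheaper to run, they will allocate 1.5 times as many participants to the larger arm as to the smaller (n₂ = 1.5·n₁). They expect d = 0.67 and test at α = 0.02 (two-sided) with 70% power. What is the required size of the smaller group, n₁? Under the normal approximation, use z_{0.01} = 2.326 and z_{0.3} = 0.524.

n₁ = 31

With allocation ratio k = n₂/n₁ = 1.5, Var(x̄₁−x̄₂) = σ²(1/n₁ + 1/(k·n₁)) = σ²·(k+1)/(k·n₁).
So n₁ = (1 + 1/k)·((z_{α/2} + z_β)/d)² = 1.667 × (2.850/0.67)².
n₁ = 1.667 × 18.09 = 30.2.
Round up: n₁ = 31, giving n₂ = ⌈1.5 × 31⌉ = ⌈46.5⌉ = 47.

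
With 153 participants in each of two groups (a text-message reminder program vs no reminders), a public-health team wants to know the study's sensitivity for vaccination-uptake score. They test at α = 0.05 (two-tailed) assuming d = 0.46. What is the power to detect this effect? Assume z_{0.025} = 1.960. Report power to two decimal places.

For two equal groups, power = Φ(d·√(n/2) − z_{α/2}).
d·√(n/2) = 0.46 × √(153/2) = 0.46 × 8.746 = 4.023.
z_β = 4.023 − 1.960 = 2.063.
Power = Φ(2.063) = 0.980.

power ≈ 0.98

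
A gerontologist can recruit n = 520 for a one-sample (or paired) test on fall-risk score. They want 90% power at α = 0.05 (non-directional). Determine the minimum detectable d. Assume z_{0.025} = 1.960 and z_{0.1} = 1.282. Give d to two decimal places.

d_min ≈ 0.14

For a single sample (or paired design) of n = 520: d_min = (z_{α/2} + z_β)/√n.
z-sum = 1.960 + 1.282 = 3.242.
d_min = 3.242 / √520 = 3.242 / 22.804 = 0.142.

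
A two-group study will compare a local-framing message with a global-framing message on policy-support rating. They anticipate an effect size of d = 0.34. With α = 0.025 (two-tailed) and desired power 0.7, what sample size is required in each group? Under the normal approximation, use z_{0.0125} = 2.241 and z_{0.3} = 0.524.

n = 133 per group

For two independent groups with equal n: n = 2·((z_{α/2} + z_β) / d)².
z_{α/2} + z_β = 2.241 + 0.524 = 2.765.
n = 2 × (2.765 / 0.34)² = 2 × 8.132² = 2 × 66.14 = 132.3.
Round up to the next whole participant.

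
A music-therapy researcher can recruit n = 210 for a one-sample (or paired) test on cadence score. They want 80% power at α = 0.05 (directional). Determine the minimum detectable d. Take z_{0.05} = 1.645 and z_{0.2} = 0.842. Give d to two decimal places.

For a single sample (or paired design) of n = 210: d_min = (z_{α} + z_β)/√n.
z-sum = 1.645 + 0.842 = 2.487.
d_min = 2.487 / √210 = 2.487 / 14.491 = 0.172.

d_min ≈ 0.17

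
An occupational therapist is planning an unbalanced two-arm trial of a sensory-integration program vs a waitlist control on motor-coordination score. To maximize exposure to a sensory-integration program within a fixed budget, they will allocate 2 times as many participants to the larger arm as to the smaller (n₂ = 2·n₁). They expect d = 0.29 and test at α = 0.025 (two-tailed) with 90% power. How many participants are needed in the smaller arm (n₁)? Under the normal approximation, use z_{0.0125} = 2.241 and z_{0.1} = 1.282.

n₁ = 222

With allocation ratio k = n₂/n₁ = 2, Var(x̄₁−x̄₂) = σ²(1/n₁ + 1/(k·n₁)) = σ²·(k+1)/(k·n₁).
So n₁ = (1 + 1/k)·((z_{α/2} + z_β)/d)² = 1.500 × (3.523/0.29)².
n₁ = 1.500 × 147.58 = 221.4.
Round up: n₁ = 222, giving n₂ = 2 × 222 = 444.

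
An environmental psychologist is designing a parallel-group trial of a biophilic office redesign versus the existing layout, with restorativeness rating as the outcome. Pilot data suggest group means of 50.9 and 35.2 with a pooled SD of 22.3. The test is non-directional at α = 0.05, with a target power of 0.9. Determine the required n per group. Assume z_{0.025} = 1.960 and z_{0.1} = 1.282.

Cohen's d = |M₁ − M₂| / SD_pooled = |50.9 − 35.2| / 22.3 = 15.7 / 22.3 = 0.704.
For two independent groups with equal n: n = 2·((z_{α/2} + z_β) / d)².
z_{α/2} + z_β = 1.960 + 1.282 = 3.242.
n = 2 × (3.242 / 0.704)² = 2 × 4.605² = 2 × 21.21 = 42.4.
Round up to the next whole participant.

n = 43 per group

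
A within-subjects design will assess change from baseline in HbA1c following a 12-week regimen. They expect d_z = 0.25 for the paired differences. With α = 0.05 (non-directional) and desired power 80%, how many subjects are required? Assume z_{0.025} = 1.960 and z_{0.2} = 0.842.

For a paired (one-sample on differences) test: n = ((z_{α/2} + z_β) / d)².
z_{α/2} + z_β = 1.960 + 0.842 = 2.802.
n = (2.802 / 0.25)² = 11.208² = 125.62.
Round up.

n = 126 pairs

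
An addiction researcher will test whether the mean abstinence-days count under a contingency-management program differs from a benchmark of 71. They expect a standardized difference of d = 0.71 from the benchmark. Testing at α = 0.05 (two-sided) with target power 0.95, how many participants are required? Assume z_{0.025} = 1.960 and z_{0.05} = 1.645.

For a one-sample test: n = ((z_{α/2} + z_β) / d)².
z_{α/2} + z_β = 1.960 + 1.645 = 3.605.
n = (3.605 / 0.71)² = 5.077² = 25.78.
Round up.

n = 26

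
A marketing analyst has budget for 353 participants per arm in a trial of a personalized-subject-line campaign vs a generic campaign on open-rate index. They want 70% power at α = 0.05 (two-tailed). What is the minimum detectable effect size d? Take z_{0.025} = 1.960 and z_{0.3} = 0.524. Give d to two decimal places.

d_min ≈ 0.19

For two independent groups of n = 353 each: d_min = (z_{α/2} + z_β)·√(2/n).
z-sum = 1.960 + 0.524 = 2.484.
d_min = 2.484 × √(2/353) = 2.484 × 0.0753 = 0.187.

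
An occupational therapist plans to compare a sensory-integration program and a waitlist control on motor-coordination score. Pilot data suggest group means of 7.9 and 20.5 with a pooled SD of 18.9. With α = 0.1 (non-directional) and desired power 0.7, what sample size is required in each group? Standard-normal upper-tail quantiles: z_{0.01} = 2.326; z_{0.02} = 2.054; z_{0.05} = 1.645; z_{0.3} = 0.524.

Cohen's d = |M₁ − M₂| / SD_pooled = |7.9 − 20.5| / 18.9 = 12.6 / 18.9 = 0.667.
For two independent groups with equal n: n = 2·((z_{α/2} + z_β) / d)².
z_{α/2} + z_β = 1.645 + 0.524 = 2.169.
n = 2 × (2.169 / 0.667)² = 2 × 3.252² = 2 × 10.57 = 21.1.
Round up to the next whole participant.

n = 22 per group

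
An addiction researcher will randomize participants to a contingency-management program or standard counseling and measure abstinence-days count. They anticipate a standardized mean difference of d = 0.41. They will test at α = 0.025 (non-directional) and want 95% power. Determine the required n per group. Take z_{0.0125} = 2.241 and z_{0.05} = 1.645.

For two independent groups with equal n: n = 2·((z_{α/2} + z_β) / d)².
z_{α/2} + z_β = 2.241 + 1.645 = 3.886.
n = 2 × (3.886 / 0.41)² = 2 × 9.478² = 2 × 89.83 = 179.7.
Round up to the next whole participant.

n = 180 per group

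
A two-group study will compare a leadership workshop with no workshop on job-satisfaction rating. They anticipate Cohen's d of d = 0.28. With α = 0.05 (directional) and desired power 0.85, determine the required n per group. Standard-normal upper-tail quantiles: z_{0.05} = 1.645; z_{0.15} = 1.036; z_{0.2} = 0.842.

n = 184 per group

For two independent groups with equal n: n = 2·((z_{α} + z_β) / d)².
z_{α} + z_β = 1.645 + 1.036 = 2.681.
n = 2 × (2.681 / 0.28)² = 2 × 9.575² = 2 × 91.68 = 183.4.
Round up to the next whole participant.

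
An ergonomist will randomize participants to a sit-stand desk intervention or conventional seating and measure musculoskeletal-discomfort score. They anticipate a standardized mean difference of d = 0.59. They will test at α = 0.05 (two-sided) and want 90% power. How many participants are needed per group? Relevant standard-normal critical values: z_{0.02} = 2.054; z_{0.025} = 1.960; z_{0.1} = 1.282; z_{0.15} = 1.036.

For two independent groups with equal n: n = 2·((z_{α/2} + z_β) / d)².
z_{α/2} + z_β = 1.960 + 1.282 = 3.242.
n = 2 × (3.242 / 0.59)² = 2 × 5.495² = 2 × 30.19 = 60.4.
Round up to the next whole participant.

n = 61 per group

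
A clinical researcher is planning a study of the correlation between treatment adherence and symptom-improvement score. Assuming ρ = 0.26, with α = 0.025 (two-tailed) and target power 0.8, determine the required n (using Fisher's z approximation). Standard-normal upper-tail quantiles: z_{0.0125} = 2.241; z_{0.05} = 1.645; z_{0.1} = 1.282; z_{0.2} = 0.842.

n = 138

Fisher's z: C = ½·ln((1+r)/(1−r)) = ½·ln(1.7027) = 0.2661.
n = ((z_{α/2} + z_β)/C)² + 3.
(2.241 + 0.842) / 0.2661 = 3.083 / 0.2661 = 11.586.
n = 11.586² + 3 = 134.23 + 3 = 137.2.
Round up.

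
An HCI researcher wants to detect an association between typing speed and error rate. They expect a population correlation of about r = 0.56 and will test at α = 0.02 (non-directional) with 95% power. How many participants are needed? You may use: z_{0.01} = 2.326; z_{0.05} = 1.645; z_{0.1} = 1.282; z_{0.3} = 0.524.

n = 43

Fisher's z: C = ½·ln((1+r)/(1−r)) = ½·ln(3.5455) = 0.6328.
n = ((z_{α/2} + z_β)/C)² + 3.
(2.326 + 1.645) / 0.6328 = 3.971 / 0.6328 = 6.275.
n = 6.275² + 3 = 39.38 + 3 = 42.4.
Round up.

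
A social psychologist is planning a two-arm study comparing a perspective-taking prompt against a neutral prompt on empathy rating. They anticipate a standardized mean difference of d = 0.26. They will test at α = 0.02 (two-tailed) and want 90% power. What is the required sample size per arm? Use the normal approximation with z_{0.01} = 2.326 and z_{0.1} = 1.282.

For two independent groups with equal n: n = 2·((z_{α/2} + z_β) / d)².
z_{α/2} + z_β = 2.326 + 1.282 = 3.608.
n = 2 × (3.608 / 0.26)² = 2 × 13.877² = 2 × 192.57 = 385.1.
Round up to the next whole participant.

n = 386 per group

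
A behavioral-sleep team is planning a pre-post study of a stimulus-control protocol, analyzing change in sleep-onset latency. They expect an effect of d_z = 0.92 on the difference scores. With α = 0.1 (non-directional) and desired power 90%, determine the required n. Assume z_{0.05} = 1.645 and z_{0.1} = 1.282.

n = 11 pairs

For a paired (one-sample on differences) test: n = ((z_{α/2} + z_β) / d)².
z_{α/2} + z_β = 1.645 + 1.282 = 2.927.
n = (2.927 / 0.92)² = 3.182² = 10.12.
Round up.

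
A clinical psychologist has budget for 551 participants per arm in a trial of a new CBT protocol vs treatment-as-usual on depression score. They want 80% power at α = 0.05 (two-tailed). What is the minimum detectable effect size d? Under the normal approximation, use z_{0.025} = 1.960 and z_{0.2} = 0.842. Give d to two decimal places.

For two independent groups of n = 551 each: d_min = (z_{α/2} + z_β)·√(2/n).
z-sum = 1.960 + 0.842 = 2.802.
d_min = 2.802 × √(2/551) = 2.802 × 0.0602 = 0.169.

d_min ≈ 0.17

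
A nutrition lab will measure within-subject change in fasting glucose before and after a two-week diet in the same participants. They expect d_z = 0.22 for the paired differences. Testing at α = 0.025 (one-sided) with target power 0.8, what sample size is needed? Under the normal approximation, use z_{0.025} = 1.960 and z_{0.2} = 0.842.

For a paired (one-sample on differences) test: n = ((z_{α} + z_β) / d)².
z_{α} + z_β = 1.960 + 0.842 = 2.802.
n = (2.802 / 0.22)² = 12.736² = 162.21.
Round up.

n = 163 pairs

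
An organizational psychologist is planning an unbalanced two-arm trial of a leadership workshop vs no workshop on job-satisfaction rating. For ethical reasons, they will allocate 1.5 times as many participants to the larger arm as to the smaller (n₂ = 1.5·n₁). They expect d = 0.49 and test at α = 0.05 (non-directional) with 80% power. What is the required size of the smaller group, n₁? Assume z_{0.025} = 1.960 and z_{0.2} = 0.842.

With allocation ratio k = n₂/n₁ = 1.5, Var(x̄₁−x̄₂) = σ²(1/n₁ + 1/(k·n₁)) = σ²·(k+1)/(k·n₁).
So n₁ = (1 + 1/k)·((z_{α/2} + z_β)/d)² = 1.667 × (2.802/0.49)².
n₁ = 1.667 × 32.70 = 54.5.
Round up: n₁ = 55, giving n₂ = ⌈1.5 × 55⌉ = ⌈82.5⌉ = 83.

n₁ = 55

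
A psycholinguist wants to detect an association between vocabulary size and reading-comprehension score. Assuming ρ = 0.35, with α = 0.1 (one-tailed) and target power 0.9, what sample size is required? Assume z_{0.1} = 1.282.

Fisher's z: C = ½·ln((1+r)/(1−r)) = ½·ln(2.0769) = 0.3654.
n = ((z_{α} + z_β)/C)² + 3.
(1.282 + 1.282) / 0.3654 = 2.564 / 0.3654 = 7.017.
n = 7.017² + 3 = 49.24 + 3 = 52.2.
Round up.

n = 53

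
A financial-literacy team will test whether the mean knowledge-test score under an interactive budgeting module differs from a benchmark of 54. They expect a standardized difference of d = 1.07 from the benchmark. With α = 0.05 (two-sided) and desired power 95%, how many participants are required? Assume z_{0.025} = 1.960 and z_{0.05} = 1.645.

n = 12

For a one-sample test: n = ((z_{α/2} + z_β) / d)².
z_{α/2} + z_β = 1.960 + 1.645 = 3.605.
n = (3.605 / 1.07)² = 3.369² = 11.35.
Round up.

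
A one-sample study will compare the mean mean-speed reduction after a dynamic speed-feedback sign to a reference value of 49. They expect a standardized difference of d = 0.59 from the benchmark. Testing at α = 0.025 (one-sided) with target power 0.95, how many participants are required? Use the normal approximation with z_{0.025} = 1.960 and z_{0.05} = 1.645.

n = 38

For a one-sample test: n = ((z_{α} + z_β) / d)².
z_{α} + z_β = 1.960 + 1.645 = 3.605.
n = (3.605 / 0.59)² = 6.110² = 37.33.
Round up.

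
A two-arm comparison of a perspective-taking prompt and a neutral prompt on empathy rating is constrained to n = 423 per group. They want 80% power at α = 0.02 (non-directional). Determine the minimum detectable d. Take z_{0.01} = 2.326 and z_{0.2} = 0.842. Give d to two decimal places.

For two independent groups of n = 423 each: d_min = (z_{α/2} + z_β)·√(2/n).
z-sum = 2.326 + 0.842 = 3.168.
d_min = 3.168 × √(2/423) = 3.168 × 0.0688 = 0.218.

d_min ≈ 0.22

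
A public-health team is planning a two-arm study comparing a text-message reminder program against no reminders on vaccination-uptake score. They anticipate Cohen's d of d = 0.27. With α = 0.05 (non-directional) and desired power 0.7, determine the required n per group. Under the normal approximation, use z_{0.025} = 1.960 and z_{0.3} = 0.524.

n = 170 per group

For two independent groups with equal n: n = 2·((z_{α/2} + z_β) / d)².
z_{α/2} + z_β = 1.960 + 0.524 = 2.484.
n = 2 × (2.484 / 0.27)² = 2 × 9.200² = 2 × 84.64 = 169.3.
Round up to the next whole participant.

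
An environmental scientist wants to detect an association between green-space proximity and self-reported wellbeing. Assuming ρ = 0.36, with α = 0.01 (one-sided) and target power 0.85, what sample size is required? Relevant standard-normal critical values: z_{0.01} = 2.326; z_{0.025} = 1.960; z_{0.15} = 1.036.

n = 83

Fisher's z: C = ½·ln((1+r)/(1−r)) = ½·ln(2.1250) = 0.3769.
n = ((z_{α} + z_β)/C)² + 3.
(2.326 + 1.036) / 0.3769 = 3.362 / 0.3769 = 8.920.
n = 8.920² + 3 = 79.57 + 3 = 82.6.
Round up.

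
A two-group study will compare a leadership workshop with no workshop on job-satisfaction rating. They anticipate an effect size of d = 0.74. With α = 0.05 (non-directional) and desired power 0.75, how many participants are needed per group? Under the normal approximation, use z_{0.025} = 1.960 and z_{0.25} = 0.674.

n = 26 per group

For two independent groups with equal n: n = 2·((z_{α/2} + z_β) / d)².
z_{α/2} + z_β = 1.960 + 0.674 = 2.634.
n = 2 × (2.634 / 0.74)² = 2 × 3.559² = 2 × 12.67 = 25.3.
Round up to the next whole participant.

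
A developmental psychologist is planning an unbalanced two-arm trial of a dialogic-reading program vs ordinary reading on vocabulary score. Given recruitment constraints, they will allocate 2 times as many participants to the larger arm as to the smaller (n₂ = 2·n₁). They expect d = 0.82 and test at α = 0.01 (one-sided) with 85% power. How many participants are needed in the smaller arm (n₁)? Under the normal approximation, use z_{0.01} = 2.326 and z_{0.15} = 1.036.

With allocation ratio k = n₂/n₁ = 2, Var(x̄₁−x̄₂) = σ²(1/n₁ + 1/(k·n₁)) = σ²·(k+1)/(k·n₁).
So n₁ = (1 + 1/k)·((z_{α} + z_β)/d)² = 1.500 × (3.362/0.82)².
n₁ = 1.500 × 16.81 = 25.2.
Round up: n₁ = 26, giving n₂ = 2 × 26 = 52.

n₁ = 26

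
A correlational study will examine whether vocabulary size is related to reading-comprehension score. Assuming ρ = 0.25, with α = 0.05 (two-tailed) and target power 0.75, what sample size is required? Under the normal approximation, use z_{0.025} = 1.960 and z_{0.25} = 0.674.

n = 110

Fisher's z: C = ½·ln((1+r)/(1−r)) = ½·ln(1.6667) = 0.2554.
n = ((z_{α/2} + z_β)/C)² + 3.
(1.960 + 0.674) / 0.2554 = 2.634 / 0.2554 = 10.313.
n = 10.313² + 3 = 106.36 + 3 = 109.4.
Round up.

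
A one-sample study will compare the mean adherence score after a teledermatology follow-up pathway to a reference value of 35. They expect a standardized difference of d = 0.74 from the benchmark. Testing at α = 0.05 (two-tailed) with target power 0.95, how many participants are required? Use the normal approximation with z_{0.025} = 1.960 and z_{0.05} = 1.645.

For a one-sample test: n = ((z_{α/2} + z_β) / d)².
z_{α/2} + z_β = 1.960 + 1.645 = 3.605.
n = (3.605 / 0.74)² = 4.872² = 23.73.
Round up.

n = 24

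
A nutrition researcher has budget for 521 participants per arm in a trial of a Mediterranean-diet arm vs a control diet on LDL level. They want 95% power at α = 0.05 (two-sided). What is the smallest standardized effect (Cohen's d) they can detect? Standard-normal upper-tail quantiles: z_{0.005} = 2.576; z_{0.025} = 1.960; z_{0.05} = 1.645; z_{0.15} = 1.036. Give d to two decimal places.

d_min ≈ 0.22

For two independent groups of n = 521 each: d_min = (z_{α/2} + z_β)·√(2/n).
z-sum = 1.960 + 1.645 = 3.605.
d_min = 3.605 × √(2/521) = 3.605 × 0.0620 = 0.223.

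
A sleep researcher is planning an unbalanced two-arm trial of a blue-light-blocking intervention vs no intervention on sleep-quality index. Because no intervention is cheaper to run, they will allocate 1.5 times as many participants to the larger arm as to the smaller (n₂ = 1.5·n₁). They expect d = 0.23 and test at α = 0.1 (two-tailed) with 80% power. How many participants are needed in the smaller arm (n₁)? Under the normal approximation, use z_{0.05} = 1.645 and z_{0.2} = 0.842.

n₁ = 195

With allocation ratio k = n₂/n₁ = 1.5, Var(x̄₁−x̄₂) = σ²(1/n₁ + 1/(k·n₁)) = σ²·(k+1)/(k·n₁).
So n₁ = (1 + 1/k)·((z_{α/2} + z_β)/d)² = 1.667 × (2.487/0.23)².
n₁ = 1.667 × 116.92 = 194.9.
Round up: n₁ = 195, giving n₂ = ⌈1.5 × 195⌉ = ⌈292.5⌉ = 293.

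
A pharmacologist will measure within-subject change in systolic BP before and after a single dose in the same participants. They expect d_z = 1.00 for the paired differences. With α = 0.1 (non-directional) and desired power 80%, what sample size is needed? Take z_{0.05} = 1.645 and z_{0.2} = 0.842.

For a paired (one-sample on differences) test: n = ((z_{α/2} + z_β) / d)².
z_{α/2} + z_β = 1.645 + 0.842 = 2.487.
n = (2.487 / 1.00)² = 2.487² = 6.19.
Round up.

n = 7 pairs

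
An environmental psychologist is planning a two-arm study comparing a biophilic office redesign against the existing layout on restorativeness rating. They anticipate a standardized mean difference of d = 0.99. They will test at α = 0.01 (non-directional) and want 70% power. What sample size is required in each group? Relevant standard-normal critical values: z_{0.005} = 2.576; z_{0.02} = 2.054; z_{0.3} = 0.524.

n = 20 per group

For two independent groups with equal n: n = 2·((z_{α/2} + z_β) / d)².
z_{α/2} + z_β = 2.576 + 0.524 = 3.100.
n = 2 × (3.100 / 0.99)² = 2 × 3.131² = 2 × 9.81 = 19.6.
Round up to the next whole participant.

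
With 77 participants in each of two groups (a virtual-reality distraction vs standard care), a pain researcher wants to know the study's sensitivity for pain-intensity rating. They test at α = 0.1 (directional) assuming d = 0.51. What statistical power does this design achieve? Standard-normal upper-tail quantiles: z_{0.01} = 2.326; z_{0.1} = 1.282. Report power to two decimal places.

power ≈ 0.97

For two equal groups, power = Φ(d·√(n/2) − z_{α}).
d·√(n/2) = 0.51 × √(77/2) = 0.51 × 6.205 = 3.164.
z_β = 3.164 − 1.282 = 1.882.
Power = Φ(1.882) = 0.970.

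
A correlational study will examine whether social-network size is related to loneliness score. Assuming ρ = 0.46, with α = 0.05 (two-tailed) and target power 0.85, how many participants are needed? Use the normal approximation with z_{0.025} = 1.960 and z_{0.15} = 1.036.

n = 40

Fisher's z: C = ½·ln((1+r)/(1−r)) = ½·ln(2.7037) = 0.4973.
n = ((z_{α/2} + z_β)/C)² + 3.
(1.960 + 1.036) / 0.4973 = 2.996 / 0.4973 = 6.025.
n = 6.025² + 3 = 36.29 + 3 = 39.3.
Round up.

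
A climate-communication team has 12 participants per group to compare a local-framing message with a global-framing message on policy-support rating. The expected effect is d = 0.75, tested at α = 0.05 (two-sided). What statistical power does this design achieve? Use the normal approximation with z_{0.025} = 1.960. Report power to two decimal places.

power ≈ 0.45

For two equal groups, power = Φ(d·√(n/2) − z_{α/2}).
d·√(n/2) = 0.75 × √(12/2) = 0.75 × 2.449 = 1.837.
z_β = 1.837 − 1.960 = -0.123.
Power = Φ(-0.123) = 0.451.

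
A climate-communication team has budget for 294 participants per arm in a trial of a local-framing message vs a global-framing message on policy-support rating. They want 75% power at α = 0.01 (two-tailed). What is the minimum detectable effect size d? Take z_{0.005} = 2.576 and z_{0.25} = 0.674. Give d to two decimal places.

For two independent groups of n = 294 each: d_min = (z_{α/2} + z_β)·√(2/n).
z-sum = 2.576 + 0.674 = 3.250.
d_min = 3.250 × √(2/294) = 3.250 × 0.0825 = 0.268.

d_min ≈ 0.27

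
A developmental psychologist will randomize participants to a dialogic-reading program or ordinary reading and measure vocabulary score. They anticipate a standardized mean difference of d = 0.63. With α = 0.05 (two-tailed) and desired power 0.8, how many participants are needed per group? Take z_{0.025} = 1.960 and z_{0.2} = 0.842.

For two independent groups with equal n: n = 2·((z_{α/2} + z_β) / d)².
z_{α/2} + z_β = 1.960 + 0.842 = 2.802.
n = 2 × (2.802 / 0.63)² = 2 × 4.448² = 2 × 19.78 = 39.6.
Round up to the next whole participant.

n = 40 per group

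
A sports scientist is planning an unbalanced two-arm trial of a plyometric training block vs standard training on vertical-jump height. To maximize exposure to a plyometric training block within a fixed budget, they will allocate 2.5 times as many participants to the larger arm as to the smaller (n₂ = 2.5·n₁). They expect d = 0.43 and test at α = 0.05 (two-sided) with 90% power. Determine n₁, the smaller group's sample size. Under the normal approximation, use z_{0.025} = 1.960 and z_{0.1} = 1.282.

With allocation ratio k = n₂/n₁ = 2.5, Var(x̄₁−x̄₂) = σ²(1/n₁ + 1/(k·n₁)) = σ²·(k+1)/(k·n₁).
So n₁ = (1 + 1/k)·((z_{α/2} + z_β)/d)² = 1.400 × (3.242/0.43)².
n₁ = 1.400 × 56.84 = 79.6.
Round up: n₁ = 80, giving n₂ = 2.5 × 80 = 200.

n₁ = 80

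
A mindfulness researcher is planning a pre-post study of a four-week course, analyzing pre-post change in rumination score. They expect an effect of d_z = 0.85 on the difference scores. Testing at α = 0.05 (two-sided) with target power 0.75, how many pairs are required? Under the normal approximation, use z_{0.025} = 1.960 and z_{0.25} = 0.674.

For a paired (one-sample on differences) test: n = ((z_{α/2} + z_β) / d)².
z_{α/2} + z_β = 1.960 + 0.674 = 2.634.
n = (2.634 / 0.85)² = 3.099² = 9.60.
Round up.

n = 10 pairs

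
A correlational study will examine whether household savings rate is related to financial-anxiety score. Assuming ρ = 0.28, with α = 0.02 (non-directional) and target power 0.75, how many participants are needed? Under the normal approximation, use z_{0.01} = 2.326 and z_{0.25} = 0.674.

n = 112

Fisher's z: C = ½·ln((1+r)/(1−r)) = ½·ln(1.7778) = 0.2877.
n = ((z_{α/2} + z_β)/C)² + 3.
(2.326 + 0.674) / 0.2877 = 3.000 / 0.2877 = 10.428.
n = 10.428² + 3 = 108.73 + 3 = 111.7.
Round up.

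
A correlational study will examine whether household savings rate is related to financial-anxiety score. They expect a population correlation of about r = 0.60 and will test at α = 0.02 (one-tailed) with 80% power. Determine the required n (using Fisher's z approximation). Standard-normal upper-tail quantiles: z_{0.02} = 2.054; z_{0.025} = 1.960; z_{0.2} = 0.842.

Fisher's z: C = ½·ln((1+r)/(1−r)) = ½·ln(4.0000) = 0.6931.
n = ((z_{α} + z_β)/C)² + 3.
(2.054 + 0.842) / 0.6931 = 2.896 / 0.6931 = 4.178.
n = 4.178² + 3 = 17.46 + 3 = 20.5.
Round up.

n = 21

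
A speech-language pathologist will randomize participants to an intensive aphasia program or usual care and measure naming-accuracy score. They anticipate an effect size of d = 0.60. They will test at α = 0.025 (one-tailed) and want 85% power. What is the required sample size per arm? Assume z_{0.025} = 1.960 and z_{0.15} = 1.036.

n = 50 per group

For two independent groups with equal n: n = 2·((z_{α} + z_β) / d)².
z_{α} + z_β = 1.960 + 1.036 = 2.996.
n = 2 × (2.996 / 0.60)² = 2 × 4.993² = 2 × 24.93 = 49.9.
Round up to the next whole participant.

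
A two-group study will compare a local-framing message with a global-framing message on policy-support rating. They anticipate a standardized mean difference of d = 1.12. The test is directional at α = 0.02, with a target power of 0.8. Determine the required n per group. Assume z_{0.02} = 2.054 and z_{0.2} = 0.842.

For two independent groups with equal n: n = 2·((z_{α} + z_β) / d)².
z_{α} + z_β = 2.054 + 0.842 = 2.896.
n = 2 × (2.896 / 1.12)² = 2 × 2.586² = 2 × 6.69 = 13.4.
Round up to the next whole participant.

n = 14 per group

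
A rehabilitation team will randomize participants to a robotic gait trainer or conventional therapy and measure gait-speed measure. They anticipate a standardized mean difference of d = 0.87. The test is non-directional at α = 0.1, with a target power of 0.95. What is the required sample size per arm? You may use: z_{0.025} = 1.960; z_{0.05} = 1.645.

n = 29 per group

For two independent groups with equal n: n = 2·((z_{α/2} + z_β) / d)².
z_{α/2} + z_β = 1.645 + 1.645 = 3.290.
n = 2 × (3.290 / 0.87)² = 2 × 3.782² = 2 × 14.30 = 28.6.
Round up to the next whole participant.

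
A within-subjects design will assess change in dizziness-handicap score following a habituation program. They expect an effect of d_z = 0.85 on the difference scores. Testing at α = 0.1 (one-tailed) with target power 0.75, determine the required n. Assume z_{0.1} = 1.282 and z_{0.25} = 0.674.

n = 6 pairs

For a paired (one-sample on differences) test: n = ((z_{α} + z_β) / d)².
z_{α} + z_β = 1.282 + 0.674 = 1.956.
n = (1.956 / 0.85)² = 2.301² = 5.30.
Round up.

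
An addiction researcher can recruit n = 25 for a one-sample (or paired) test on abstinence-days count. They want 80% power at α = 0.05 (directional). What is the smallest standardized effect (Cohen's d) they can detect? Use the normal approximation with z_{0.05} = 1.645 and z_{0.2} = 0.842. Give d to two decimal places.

For a single sample (or paired design) of n = 25: d_min = (z_{α} + z_β)/√n.
z-sum = 1.645 + 0.842 = 2.487.
d_min = 2.487 / √25 = 2.487 / 5.000 = 0.497.

d_min ≈ 0.50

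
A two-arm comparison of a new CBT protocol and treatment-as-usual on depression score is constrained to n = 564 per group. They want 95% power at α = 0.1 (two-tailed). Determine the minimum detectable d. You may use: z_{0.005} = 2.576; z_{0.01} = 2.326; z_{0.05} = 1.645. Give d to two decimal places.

d_min ≈ 0.20

For two independent groups of n = 564 each: d_min = (z_{α/2} + z_β)·√(2/n).
z-sum = 1.645 + 1.645 = 3.290.
d_min = 3.290 × √(2/564) = 3.290 × 0.0595 = 0.196.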